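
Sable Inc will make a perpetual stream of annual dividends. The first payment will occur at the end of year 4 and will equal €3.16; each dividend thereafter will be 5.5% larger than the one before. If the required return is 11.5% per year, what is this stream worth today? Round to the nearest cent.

€37.99

Value at end of year 3: C₁ / (r − g) = €3.16 / (0.115 − 0.055) = €52.6667
Discount to today: PV = €52.6667 / (1 + 0.115)^3 = €52.6667 / 1.386196 = €37.99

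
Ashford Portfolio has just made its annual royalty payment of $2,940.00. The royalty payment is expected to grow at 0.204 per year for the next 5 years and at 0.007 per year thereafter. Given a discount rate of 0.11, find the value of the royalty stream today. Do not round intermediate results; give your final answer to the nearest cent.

D_1 = 3539.76000
D_2 = 4261.87104
D_3 = 5131.29273
D_4 = 6178.07645
D_5 = 7438.40405
Terminal value at year 5: TV = D_5×(1+g_2)/(r−g_2) = 7490.47287/0.103 = 72723.03761
P_0 = D_1/(1+r)^1 + D_2/(1+r)^2 + D_3/(1+r)^3 + D_4/(1+r)^4 + D_5/(1+r)^5 + TV/(1+r)^5
    = 3188.97297 + 3459.03014 + 3751.95702 + 4069.69032 + 4414.33076 + 43157.58325 = 62041.56446

$62041.56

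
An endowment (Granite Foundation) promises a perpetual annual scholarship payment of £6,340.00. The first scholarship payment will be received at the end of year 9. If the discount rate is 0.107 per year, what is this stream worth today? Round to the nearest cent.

£26273.90

Value at end of year 8: C / r = £6,340.00 / 0.107 = £59,252.3364
Discount to today: PV = £59,252.3364 / (1 + 0.107)^8 = £59,252.3364 / 2.255179 = £26,273.90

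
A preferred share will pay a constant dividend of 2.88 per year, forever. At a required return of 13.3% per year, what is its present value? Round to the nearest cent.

21.65

Level perpetuity: PV = C / r = 2.88 / 0.133 = 21.65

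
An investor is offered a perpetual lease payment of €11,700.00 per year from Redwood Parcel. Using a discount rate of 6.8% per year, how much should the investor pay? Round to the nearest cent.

Level perpetuity: PV = C / r = €11,700.00 / 0.068 = €172,058.82

€172058.82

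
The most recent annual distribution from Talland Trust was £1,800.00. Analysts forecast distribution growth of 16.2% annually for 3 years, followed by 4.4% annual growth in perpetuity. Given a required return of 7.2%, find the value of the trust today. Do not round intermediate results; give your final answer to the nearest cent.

£91835.48

D_1 = 2091.60000
D_2 = 2430.43920
D_3 = 2824.17035
Terminal value at year 3: TV = D_3×(1+g_2)/(r−g_2) = 2948.43385/0.028 = 105301.20878
P_0 = D_1/(1+r)^1 + D_2/(1+r)^2 + D_3/(1+r)^3 + TV/(1+r)^3
    = 1951.11940 + 2114.92607 + 2292.48516 + 85476.94671 = 91835.47735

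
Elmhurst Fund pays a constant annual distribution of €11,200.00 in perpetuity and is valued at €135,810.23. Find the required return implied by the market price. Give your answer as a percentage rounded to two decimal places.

P = C/r ⇒ r = C/P = €11,200.00/€135,810.23 = 0.082468

8.25%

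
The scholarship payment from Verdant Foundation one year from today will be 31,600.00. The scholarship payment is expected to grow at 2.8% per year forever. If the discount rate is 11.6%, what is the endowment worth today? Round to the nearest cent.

Growing perpetuity: P = D₁ / (r − g) = 31,600.0000 / (0.116 − 0.028) = 359,090.91

359090.91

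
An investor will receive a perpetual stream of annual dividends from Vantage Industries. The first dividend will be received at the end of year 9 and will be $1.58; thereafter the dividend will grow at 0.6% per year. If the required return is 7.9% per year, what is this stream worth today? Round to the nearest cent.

$11.78

Value at end of year 8: C₁ / (r − g) = $1.58 / (0.079 − 0.006) = $21.6438
Discount to today: PV = $21.6438 / (1 + 0.079)^8 = $21.6438 / 1.837264 = $11.78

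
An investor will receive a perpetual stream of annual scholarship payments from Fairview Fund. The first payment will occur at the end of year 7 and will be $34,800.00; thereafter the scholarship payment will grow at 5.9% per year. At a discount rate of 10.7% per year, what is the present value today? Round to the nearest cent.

$393960.14

Value at end of year 6: C₁ / (r − g) = $34,800.00 / (0.107 − 0.059) = $725,000.0000
Discount to today: PV = $725,000.0000 / (1 + 0.107)^6 = $725,000.0000 / 1.840288 = $393,960.14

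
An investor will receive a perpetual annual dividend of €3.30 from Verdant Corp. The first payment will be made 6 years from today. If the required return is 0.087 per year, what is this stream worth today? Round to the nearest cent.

€24.99

Value at end of year 5: C / r = €3.30 / 0.087 = €37.9310
Discount to today: PV = €37.9310 / (1 + 0.087)^5 = €37.9310 / 1.517566 = €24.99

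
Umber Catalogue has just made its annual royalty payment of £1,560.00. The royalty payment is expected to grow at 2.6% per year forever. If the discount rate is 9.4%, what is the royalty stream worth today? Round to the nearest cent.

D₁ = D₀ × (1 + g) = £1,560.00 × 1.026 = £1,600.5600
Growing perpetuity: P = D₁ / (r − g) = £1,600.5600 / (0.094 − 0.026) = £23,537.65

£23537.65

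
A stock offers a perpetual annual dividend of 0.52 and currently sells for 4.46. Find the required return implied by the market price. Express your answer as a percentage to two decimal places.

11.66%

P = C/r ⇒ r = C/P = 0.52/4.46 = 0.116592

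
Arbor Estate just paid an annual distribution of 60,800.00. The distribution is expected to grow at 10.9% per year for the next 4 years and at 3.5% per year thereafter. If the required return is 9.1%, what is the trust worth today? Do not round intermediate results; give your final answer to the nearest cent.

1453126.83

D_1 = 67427.20000
D_2 = 74776.76480
D_3 = 82927.43216
D_4 = 91966.52227
Terminal value at year 4: TV = D_4×(1+g_2)/(r−g_2) = 95185.35055/0.056 = 1699738.40265
P_0 = D_1/(1+r)^1 + D_2/(1+r)^2 + D_3/(1+r)^3 + D_4/(1+r)^4 + TV/(1+r)^4
    = 61803.11641 + 62822.78286 + 63859.27240 + 64912.86259 + 1199728.79973 = 1453126.83398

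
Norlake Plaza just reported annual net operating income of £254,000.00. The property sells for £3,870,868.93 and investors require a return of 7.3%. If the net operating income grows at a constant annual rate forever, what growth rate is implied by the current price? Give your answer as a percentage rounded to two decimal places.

P = D₀(1+g)/(r−g) ⇒ P(r−g) = D₀(1+g) ⇒ g(P+D₀) = P·r − D₀
g = (P·r − D₀)/(P + D₀) = (£3,870,868.93×0.073 − £254,000.00) / (£3,870,868.93 + £254,000.00) = 0.006927

0.69%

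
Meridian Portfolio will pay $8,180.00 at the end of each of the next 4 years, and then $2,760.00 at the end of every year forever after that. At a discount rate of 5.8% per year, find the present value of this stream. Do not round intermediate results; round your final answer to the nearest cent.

$66453.41

PV of 4-year annuity: $8,180.00 × [1 − (1+0.058)^−4] / 0.058 = 28474.85730
Perpetuity value at year 4: $2,760.00 / 0.058 = 47586.20690
PV of perpetuity: 47586.20690 / (1+0.058)^4 = 37978.55333
Total PV = 28474.85730 + 37978.55333 = 66453.41063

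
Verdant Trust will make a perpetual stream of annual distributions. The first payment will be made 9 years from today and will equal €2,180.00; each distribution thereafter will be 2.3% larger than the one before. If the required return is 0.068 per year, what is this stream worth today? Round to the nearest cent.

€28620.29

Value at end of year 8: C₁ / (r − g) = €2,180.00 / (0.068 − 0.023) = €48,444.4444
Discount to today: PV = €48,444.4444 / (1 + 0.068)^8 = €48,444.4444 / 1.692661 = €28,620.29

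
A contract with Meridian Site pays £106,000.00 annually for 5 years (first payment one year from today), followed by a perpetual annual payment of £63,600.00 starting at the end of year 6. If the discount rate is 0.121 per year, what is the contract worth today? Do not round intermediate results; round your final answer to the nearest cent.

£678084.46

PV of 5-year annuity: £106,000.00 × [1 − (1+0.121)^−5] / 0.121 = 381161.57065
Perpetuity value at year 5: £63,600.00 / 0.121 = 525619.83471
PV of perpetuity: 525619.83471 / (1+0.121)^5 = 296922.89232
Total PV = 381161.57065 + 296922.89232 = 678084.46297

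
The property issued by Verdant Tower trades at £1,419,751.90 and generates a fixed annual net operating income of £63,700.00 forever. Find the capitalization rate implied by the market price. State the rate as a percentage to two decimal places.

P = C/r ⇒ r = C/P = £63,700.00/£1,419,751.90 = 0.044867

4.49%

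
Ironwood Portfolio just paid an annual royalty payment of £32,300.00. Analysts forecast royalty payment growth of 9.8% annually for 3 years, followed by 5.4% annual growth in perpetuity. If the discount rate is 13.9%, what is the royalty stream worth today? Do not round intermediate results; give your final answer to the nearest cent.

£448896.08

D_1 = 35465.40000
D_2 = 38941.00920
D_3 = 42757.22810
Terminal value at year 3: TV = D_3×(1+g_2)/(r−g_2) = 45066.11842/0.085 = 530189.62846
P_0 = D_1/(1+r)^1 + D_2/(1+r)^2 + D_3/(1+r)^3 + TV/(1+r)^3
    = 31137.31343 + 30016.47950 + 28935.99165 + 358806.29646 = 448896.08105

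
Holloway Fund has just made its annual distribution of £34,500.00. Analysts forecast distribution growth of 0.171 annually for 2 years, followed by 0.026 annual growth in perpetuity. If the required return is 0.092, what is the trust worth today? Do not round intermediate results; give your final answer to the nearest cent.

D_1 = 40399.50000
D_2 = 47307.81450
Terminal value at year 2: TV = D_2×(1+g_2)/(r−g_2) = 48537.81768/0.066 = 735421.47995
P_0 = D_1/(1+r)^1 + D_2/(1+r)^2 + TV/(1+r)^2
    = 36995.87912 + 39672.32093 + 616724.26166 = 693392.46170

£693392.46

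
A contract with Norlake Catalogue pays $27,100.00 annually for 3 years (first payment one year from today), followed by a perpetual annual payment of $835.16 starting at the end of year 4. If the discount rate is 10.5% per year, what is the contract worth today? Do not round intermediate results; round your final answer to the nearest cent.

$72699.98

PV of 3-year annuity: $27,100.00 × [1 − (1+0.105)^−3] / 0.105 = 66804.84583
Perpetuity value at year 3: $835.16 / 0.105 = 7953.90476
PV of perpetuity: 7953.90476 / (1+0.105)^3 = 5895.13225
Total PV = 66804.84583 + 5895.13225 = 72699.97808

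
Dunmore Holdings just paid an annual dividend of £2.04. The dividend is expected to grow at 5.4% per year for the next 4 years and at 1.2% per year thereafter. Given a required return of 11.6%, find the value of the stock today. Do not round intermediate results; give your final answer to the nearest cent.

D_1 = 2.15016
D_2 = 2.26627
D_3 = 2.38865
D_4 = 2.51763
Terminal value at year 4: TV = D_4×(1+g_2)/(r−g_2) = 2.54785/0.104 = 24.49852
P_0 = D_1/(1+r)^1 + D_2/(1+r)^2 + D_3/(1+r)^3 + D_4/(1+r)^4 + TV/(1+r)^4
    = 1.92667 + 1.81963 + 1.71854 + 1.62306 + 15.79367 = 22.88157

£22.88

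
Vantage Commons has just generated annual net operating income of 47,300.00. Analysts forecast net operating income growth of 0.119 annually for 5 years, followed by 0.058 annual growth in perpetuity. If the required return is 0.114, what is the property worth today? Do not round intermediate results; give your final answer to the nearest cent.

1153571.15

D_1 = 52928.70000
D_2 = 59227.21530
D_3 = 66275.25392
D_4 = 74162.00914
D_5 = 82987.28822
Terminal value at year 5: TV = D_5×(1+g_2)/(r−g_2) = 87800.55094/0.056 = 1567866.98110
P_0 = D_1/(1+r)^1 + D_2/(1+r)^2 + D_3/(1+r)^3 + D_4/(1+r)^4 + D_5/(1+r)^5 + TV/(1+r)^5
    = 47512.29803 + 47725.54891 + 47939.75694 + 48154.92641 + 48371.06163 + 913867.55715 = 1153571.14907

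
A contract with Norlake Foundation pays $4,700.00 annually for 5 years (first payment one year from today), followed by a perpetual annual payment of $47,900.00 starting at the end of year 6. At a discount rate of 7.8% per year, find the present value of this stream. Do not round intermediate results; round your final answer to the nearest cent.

PV of 5-year annuity: $4,700.00 × [1 − (1+0.078)^−5] / 0.078 = 18865.07364
Perpetuity value at year 5: $47,900.00 / 0.078 = 614102.56410
PV of perpetuity: 614102.56410 / (1+0.078)^5 = 421839.36684
Total PV = 18865.07364 + 421839.36684 = 440704.44048

$440704.44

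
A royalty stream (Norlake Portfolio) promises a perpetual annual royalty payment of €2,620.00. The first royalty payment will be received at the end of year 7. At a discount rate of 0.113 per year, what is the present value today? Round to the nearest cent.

Value at end of year 6: C / r = €2,620.00 / 0.113 = €23,185.8407
Discount to today: PV = €23,185.8407 / (1 + 0.113)^6 = €23,185.8407 / 1.900951 = €12,196.97

€12196.97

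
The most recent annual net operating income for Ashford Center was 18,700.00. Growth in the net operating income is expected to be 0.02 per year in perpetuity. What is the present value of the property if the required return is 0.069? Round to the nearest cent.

389265.31

D₁ = D₀ × (1 + g) = 18,700.00 × 1.02 = 19,074.0000
Growing perpetuity: P = D₁ / (r − g) = 19,074.0000 / (0.069 − 0.02) = 389,265.31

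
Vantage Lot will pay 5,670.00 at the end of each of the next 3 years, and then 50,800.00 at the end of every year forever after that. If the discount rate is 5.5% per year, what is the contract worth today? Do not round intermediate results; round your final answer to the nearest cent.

801878.63

PV of 3-year annuity: 5,670.00 × [1 − (1+0.055)^−3] / 0.055 = 15297.28226
Perpetuity value at year 3: 50,800.00 / 0.055 = 923636.36364
PV of perpetuity: 923636.36364 / (1+0.055)^3 = 786581.34801
Total PV = 15297.28226 + 786581.34801 = 801878.63027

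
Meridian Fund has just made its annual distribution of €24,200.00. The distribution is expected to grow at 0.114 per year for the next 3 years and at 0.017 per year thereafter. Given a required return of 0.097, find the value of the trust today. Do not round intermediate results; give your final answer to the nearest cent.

D_1 = 26958.80000
D_2 = 30032.10320
D_3 = 33455.76296
Terminal value at year 3: TV = D_3×(1+g_2)/(r−g_2) = 34024.51094/0.08 = 425306.38669
P_0 = D_1/(1+r)^1 + D_2/(1+r)^2 + D_3/(1+r)^3 + TV/(1+r)^3
    = 24575.02279 + 24955.85724 + 25342.59340 + 322167.71860 = 397041.19203

€397041.19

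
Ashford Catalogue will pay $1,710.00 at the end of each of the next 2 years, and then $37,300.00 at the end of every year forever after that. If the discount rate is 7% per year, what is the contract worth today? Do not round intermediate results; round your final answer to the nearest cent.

PV of 2-year annuity: $1,710.00 × [1 − (1+0.07)^−2] / 0.07 = 3091.71107
Perpetuity value at year 2: $37,300.00 / 0.07 = 532857.14286
PV of perpetuity: 532857.14286 / (1+0.07)^2 = 465418.06521
Total PV = 3091.71107 + 465418.06521 = 468509.77627

$468509.78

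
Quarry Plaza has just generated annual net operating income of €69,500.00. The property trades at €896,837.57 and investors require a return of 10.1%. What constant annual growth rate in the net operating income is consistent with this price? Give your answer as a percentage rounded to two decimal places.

P = D₀(1+g)/(r−g) ⇒ P(r−g) = D₀(1+g) ⇒ g(P+D₀) = P·r − D₀
g = (P·r − D₀)/(P + D₀) = (€896,837.57×0.101 − €69,500.00) / (€896,837.57 + €69,500.00) = 0.021815

2.18%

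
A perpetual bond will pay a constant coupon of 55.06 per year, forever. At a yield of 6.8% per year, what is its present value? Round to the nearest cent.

809.71

Level perpetuity: PV = C / r = 55.06 / 0.068 = 809.71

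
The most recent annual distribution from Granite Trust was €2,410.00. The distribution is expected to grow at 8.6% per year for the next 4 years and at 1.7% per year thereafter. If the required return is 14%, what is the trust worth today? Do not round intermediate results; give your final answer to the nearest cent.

€24962.14

D_1 = 2617.26000
D_2 = 2842.34436
D_3 = 3086.78597
D_4 = 3352.24957
Terminal value at year 4: TV = D_4×(1+g_2)/(r−g_2) = 3409.23781/0.123 = 27717.38058
P_0 = D_1/(1+r)^1 + D_2/(1+r)^2 + D_3/(1+r)^3 + D_4/(1+r)^4 + TV/(1+r)^4
    = 2295.84211 + 2187.09169 + 2083.49261 + 1984.80085 + 16410.91438 = 24962.14164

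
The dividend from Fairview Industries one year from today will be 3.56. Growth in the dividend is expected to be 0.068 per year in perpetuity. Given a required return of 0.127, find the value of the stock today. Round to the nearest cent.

60.34

Growing perpetuity: P = D₁ / (r − g) = 3.5600 / (0.127 − 0.068) = 60.34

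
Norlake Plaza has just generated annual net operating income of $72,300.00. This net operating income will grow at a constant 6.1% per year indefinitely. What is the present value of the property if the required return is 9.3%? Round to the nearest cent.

$2397196.88

D₁ = D₀ × (1 + g) = $72,300.00 × 1.061 = $76,710.3000
Growing perpetuity: P = D₁ / (r − g) = $76,710.3000 / (0.093 − 0.061) = $2,397,196.88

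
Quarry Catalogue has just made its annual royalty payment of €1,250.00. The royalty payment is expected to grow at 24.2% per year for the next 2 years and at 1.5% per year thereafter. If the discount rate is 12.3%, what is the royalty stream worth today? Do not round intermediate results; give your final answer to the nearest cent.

€17280.72

D_1 = 1552.50000
D_2 = 1928.20500
Terminal value at year 2: TV = D_2×(1+g_2)/(r−g_2) = 1957.12808/0.108 = 18121.55625
P_0 = D_1/(1+r)^1 + D_2/(1+r)^2 + TV/(1+r)^2
    = 1382.45770 + 1528.95144 + 14369.31214 = 17280.72128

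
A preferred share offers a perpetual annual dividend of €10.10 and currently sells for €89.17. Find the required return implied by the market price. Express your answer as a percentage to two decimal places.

11.33%

P = C/r ⇒ r = C/P = €10.10/€89.17 = 0.113267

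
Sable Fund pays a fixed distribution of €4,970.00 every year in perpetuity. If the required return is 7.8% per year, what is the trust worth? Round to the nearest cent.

€63717.95

Level perpetuity: PV = C / r = €4,970.00 / 0.078 = €63,717.95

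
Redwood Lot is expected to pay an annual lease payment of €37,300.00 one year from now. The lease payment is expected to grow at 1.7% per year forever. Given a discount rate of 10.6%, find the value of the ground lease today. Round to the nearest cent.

Growing perpetuity: P = D₁ / (r − g) = €37,300.0000 / (0.106 − 0.017) = €419,101.12

€419101.12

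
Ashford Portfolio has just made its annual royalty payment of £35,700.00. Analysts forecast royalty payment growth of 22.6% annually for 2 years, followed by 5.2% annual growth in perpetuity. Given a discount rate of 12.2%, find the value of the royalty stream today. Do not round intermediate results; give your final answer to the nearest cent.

D_1 = 43768.20000
D_2 = 53659.81320
Terminal value at year 2: TV = D_2×(1+g_2)/(r−g_2) = 56450.12349/0.07 = 806430.33552
P_0 = D_1/(1+r)^1 + D_2/(1+r)^2 + TV/(1+r)^2
    = 39009.09091 + 42624.90682 + 640591.45681 = 722225.45455

£722225.45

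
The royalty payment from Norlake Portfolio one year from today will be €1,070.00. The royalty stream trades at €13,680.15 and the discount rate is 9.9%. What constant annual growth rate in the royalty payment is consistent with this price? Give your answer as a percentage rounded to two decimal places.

P = D₁/(r−g) ⇒ g = r − D₁/P = 0.099 − €1,070.00/€13,680.15 = 0.020784

2.08%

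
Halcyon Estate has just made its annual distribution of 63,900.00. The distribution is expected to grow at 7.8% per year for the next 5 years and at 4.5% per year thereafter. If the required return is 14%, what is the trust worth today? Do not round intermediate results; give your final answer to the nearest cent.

802451.13

D_1 = 68884.20000
D_2 = 74257.16760
D_3 = 80049.22667
D_4 = 86293.06635
D_5 = 93023.92553
Terminal value at year 5: TV = D_5×(1+g_2)/(r−g_2) = 97210.00218/0.095 = 1023263.18082
P_0 = D_1/(1+r)^1 + D_2/(1+r)^2 + D_3/(1+r)^3 + D_4/(1+r)^4 + D_5/(1+r)^5 + TV/(1+r)^5
    = 60424.73684 + 57138.47922 + 54030.94790 + 51092.42266 + 48313.71196 + 531450.83151 = 802451.13009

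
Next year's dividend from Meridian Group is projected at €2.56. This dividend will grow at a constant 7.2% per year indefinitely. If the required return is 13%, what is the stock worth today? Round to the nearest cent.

€44.14

Growing perpetuity: P = D₁ / (r − g) = €2.5600 / (0.13 − 0.072) = €44.14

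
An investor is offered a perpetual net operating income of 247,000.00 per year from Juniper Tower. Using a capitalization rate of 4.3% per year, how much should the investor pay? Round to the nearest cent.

5744186.05

Level perpetuity: PV = C / r = 247,000.00 / 0.043 = 5,744,186.05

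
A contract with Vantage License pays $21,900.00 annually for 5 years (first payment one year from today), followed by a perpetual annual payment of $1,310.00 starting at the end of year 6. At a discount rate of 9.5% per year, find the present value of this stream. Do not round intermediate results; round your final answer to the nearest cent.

PV of 5-year annuity: $21,900.00 × [1 − (1+0.095)^−5] / 0.095 = 84089.62242
Perpetuity value at year 5: $1,310.00 / 0.095 = 13789.47368
PV of perpetuity: 13789.47368 / (1+0.095)^5 = 8759.45517
Total PV = 84089.62242 + 8759.45517 = 92849.07760

$92849.08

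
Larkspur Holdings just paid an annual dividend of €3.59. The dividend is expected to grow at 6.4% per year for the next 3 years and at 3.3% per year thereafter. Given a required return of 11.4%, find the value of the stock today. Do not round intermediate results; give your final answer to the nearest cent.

€49.72

D_1 = 3.81976
D_2 = 4.06422
D_3 = 4.32434
Terminal value at year 3: TV = D_3×(1+g_2)/(r−g_2) = 4.46704/0.081 = 55.14862
P_0 = D_1/(1+r)^1 + D_2/(1+r)^2 + D_3/(1+r)^3 + TV/(1+r)^3
    = 3.42887 + 3.27497 + 3.12798 + 39.89138 = 49.72320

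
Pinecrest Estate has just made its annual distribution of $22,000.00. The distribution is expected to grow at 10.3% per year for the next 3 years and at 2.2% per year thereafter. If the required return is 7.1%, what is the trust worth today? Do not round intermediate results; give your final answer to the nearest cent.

D_1 = 24266.00000
D_2 = 26765.39800
D_3 = 29522.23399
Terminal value at year 3: TV = D_3×(1+g_2)/(r−g_2) = 30171.72314/0.049 = 615749.45187
P_0 = D_1/(1+r)^1 + D_2/(1+r)^2 + D_3/(1+r)^3 + TV/(1+r)^3
    = 22657.32960 + 23334.29930 + 24031.49591 + 501228.34336 = 571251.46817

$571251.47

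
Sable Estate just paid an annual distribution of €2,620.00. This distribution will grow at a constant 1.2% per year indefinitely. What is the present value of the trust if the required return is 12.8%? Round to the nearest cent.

€22857.24

D₁ = D₀ × (1 + g) = €2,620.00 × 1.012 = €2,651.4400
Growing perpetuity: P = D₁ / (r − g) = €2,651.4400 / (0.128 − 0.012) = €22,857.24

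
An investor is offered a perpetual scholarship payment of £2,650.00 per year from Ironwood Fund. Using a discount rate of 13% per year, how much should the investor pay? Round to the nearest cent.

Level perpetuity: PV = C / r = £2,650.00 / 0.13 = £20,384.62

£20384.62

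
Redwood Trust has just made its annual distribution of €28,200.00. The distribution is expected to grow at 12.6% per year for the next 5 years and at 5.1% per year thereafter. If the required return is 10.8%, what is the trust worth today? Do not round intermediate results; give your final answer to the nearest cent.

D_1 = 31753.20000
D_2 = 35754.10320
D_3 = 40259.12020
D_4 = 45331.76935
D_5 = 51043.57229
Terminal value at year 5: TV = D_5×(1+g_2)/(r−g_2) = 53646.79447/0.057 = 941171.83287
P_0 = D_1/(1+r)^1 + D_2/(1+r)^2 + D_3/(1+r)^3 + D_4/(1+r)^4 + D_5/(1+r)^5 + TV/(1+r)^5
    = 28658.12274 + 29123.68791 + 29596.81642 + 30077.63113 + 30566.25690 + 563598.87727 = 711621.39237

€711621.39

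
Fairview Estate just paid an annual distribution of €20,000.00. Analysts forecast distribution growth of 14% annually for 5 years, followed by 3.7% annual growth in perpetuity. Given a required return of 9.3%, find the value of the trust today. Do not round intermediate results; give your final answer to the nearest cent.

€570798.86

D_1 = 22800.00000
D_2 = 25992.00000
D_3 = 29630.88000
D_4 = 33779.20320
D_5 = 38508.29165
Terminal value at year 5: TV = D_5×(1+g_2)/(r−g_2) = 39933.09844/0.056 = 713091.04355
P_0 = D_1/(1+r)^1 + D_2/(1+r)^2 + D_3/(1+r)^3 + D_4/(1+r)^4 + D_5/(1+r)^5 + TV/(1+r)^5
    = 20860.01830 + 21757.01817 + 22692.58986 + 23668.39198 + 24686.15449 + 457134.68230 = 570798.85510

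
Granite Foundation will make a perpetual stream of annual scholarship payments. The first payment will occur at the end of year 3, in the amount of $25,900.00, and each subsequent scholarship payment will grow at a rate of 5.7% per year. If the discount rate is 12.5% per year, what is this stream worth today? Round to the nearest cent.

Value at end of year 2: C₁ / (r − g) = $25,900.00 / (0.125 − 0.057) = $380,882.3529
Discount to today: PV = $380,882.3529 / (1 + 0.125)^2 = $380,882.3529 / 1.265625 = $300,944.08

$300944.08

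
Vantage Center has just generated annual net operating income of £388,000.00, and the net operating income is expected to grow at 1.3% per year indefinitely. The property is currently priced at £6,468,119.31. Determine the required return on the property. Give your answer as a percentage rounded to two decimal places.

7.38%

D₁ = £388,000.00 × 1.013 = £393,044.0000
P = D₁/(r − g) ⇒ r = D₁/P + g = £393,044.0000/£6,468,119.31 + 0.013 = 0.060766 + 0.013 = 0.073766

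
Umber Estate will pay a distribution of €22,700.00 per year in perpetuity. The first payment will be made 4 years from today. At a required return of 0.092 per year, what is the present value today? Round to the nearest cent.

€189482.94

Value at end of year 3: C / r = €22,700.00 / 0.092 = €246,739.1304
Discount to today: PV = €246,739.1304 / (1 + 0.092)^3 = €246,739.1304 / 1.302171 = €189,482.94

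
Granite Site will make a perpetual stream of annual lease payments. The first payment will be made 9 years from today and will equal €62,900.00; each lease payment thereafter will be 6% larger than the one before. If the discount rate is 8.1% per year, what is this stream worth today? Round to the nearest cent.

Value at end of year 8: C₁ / (r − g) = €62,900.00 / (0.081 − 0.06) = €2,995,238.0952
Discount to today: PV = €2,995,238.0952 / (1 + 0.081)^8 = €2,995,238.0952 / 1.864685 = €1,606,296.82

€1606296.82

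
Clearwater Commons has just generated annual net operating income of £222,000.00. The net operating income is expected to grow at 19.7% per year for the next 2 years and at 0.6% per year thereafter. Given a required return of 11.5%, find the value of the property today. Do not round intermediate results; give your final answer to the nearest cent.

£2855544.53

D_1 = 265734.00000
D_2 = 318083.59800
Terminal value at year 2: TV = D_2×(1+g_2)/(r−g_2) = 319992.09959/0.109 = 2935707.33567
P_0 = D_1/(1+r)^1 + D_2/(1+r)^2 + TV/(1+r)^2
    = 238326.45740 + 255853.60494 + 2361364.46393 = 2855544.52627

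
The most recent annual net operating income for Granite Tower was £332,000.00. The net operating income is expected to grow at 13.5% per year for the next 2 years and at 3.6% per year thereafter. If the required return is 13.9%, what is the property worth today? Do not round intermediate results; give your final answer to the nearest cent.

D_1 = 376820.00000
D_2 = 427690.70000
Terminal value at year 2: TV = D_2×(1+g_2)/(r−g_2) = 443087.56520/0.103 = 4301821.02136
P_0 = D_1/(1+r)^1 + D_2/(1+r)^2 + TV/(1+r)^2
    = 330834.06497 + 329672.22453 + 3315926.45256 = 3976432.74206

£3976432.74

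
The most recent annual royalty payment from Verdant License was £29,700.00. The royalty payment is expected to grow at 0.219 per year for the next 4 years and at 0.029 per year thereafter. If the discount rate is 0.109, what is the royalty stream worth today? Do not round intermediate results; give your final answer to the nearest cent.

£708990.01

D_1 = 36204.30000
D_2 = 44133.04170
D_3 = 53798.17783
D_4 = 65579.97878
Terminal value at year 4: TV = D_4×(1+g_2)/(r−g_2) = 67481.79816/0.08 = 843522.47703
P_0 = D_1/(1+r)^1 + D_2/(1+r)^2 + D_3/(1+r)^3 + D_4/(1+r)^4 + TV/(1+r)^4
    = 32645.89720 + 35883.99341 + 39443.27139 + 43355.58866 + 557661.25910 = 708990.00975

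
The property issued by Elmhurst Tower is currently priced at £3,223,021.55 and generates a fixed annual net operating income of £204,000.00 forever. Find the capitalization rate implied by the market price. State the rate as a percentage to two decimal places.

P = C/r ⇒ r = C/P = £204,000.00/£3,223,021.55 = 0.063295

6.33%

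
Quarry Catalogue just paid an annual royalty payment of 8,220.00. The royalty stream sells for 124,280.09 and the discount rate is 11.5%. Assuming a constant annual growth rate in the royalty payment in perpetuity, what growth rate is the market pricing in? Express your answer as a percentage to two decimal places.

P = D₀(1+g)/(r−g) ⇒ P(r−g) = D₀(1+g) ⇒ g(P+D₀) = P·r − D₀
g = (P·r − D₀)/(P + D₀) = (124,280.09×0.115 − 8,220.00) / (124,280.09 + 8,220.00) = 0.045828

4.58%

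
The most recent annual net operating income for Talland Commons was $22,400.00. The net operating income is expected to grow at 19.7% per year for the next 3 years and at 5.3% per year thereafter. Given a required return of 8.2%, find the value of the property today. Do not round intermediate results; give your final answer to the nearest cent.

D_1 = 26812.80000
D_2 = 32094.92160
D_3 = 38417.62116
Terminal value at year 3: TV = D_3×(1+g_2)/(r−g_2) = 40453.75508/0.029 = 1394957.07160
P_0 = D_1/(1+r)^1 + D_2/(1+r)^2 + D_3/(1+r)^3 + TV/(1+r)^3
    = 24780.77634 + 27414.59268 + 30328.34329 + 1101232.60282 = 1183756.31513

$1183756.32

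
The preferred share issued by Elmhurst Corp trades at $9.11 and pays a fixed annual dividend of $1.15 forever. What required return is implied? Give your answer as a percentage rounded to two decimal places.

P = C/r ⇒ r = C/P = $1.15/$9.11 = 0.126235

12.62%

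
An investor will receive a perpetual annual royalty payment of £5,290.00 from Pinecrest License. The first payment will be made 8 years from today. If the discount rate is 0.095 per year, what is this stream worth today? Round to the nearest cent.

Value at end of year 7: C / r = £5,290.00 / 0.095 = £55,684.2105
Discount to today: PV = £55,684.2105 / (1 + 0.095)^7 = £55,684.2105 / 1.887552 = £29,500.76

£29500.76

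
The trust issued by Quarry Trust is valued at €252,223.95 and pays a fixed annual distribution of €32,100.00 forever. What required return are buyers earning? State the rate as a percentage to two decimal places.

P = C/r ⇒ r = C/P = €32,100.00/€252,223.95 = 0.127268

12.73%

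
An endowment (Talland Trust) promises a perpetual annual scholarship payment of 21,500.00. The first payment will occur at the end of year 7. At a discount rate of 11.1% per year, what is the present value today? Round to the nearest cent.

102998.55

Value at end of year 6: C / r = 21,500.00 / 0.111 = 193,693.6937
Discount to today: PV = 193,693.6937 / (1 + 0.111)^6 = 193,693.6937 / 1.880548 = 102,998.55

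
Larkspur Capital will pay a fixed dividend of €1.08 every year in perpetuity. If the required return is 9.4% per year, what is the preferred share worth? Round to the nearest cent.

Level perpetuity: PV = C / r = €1.08 / 0.094 = €11.49

€11.49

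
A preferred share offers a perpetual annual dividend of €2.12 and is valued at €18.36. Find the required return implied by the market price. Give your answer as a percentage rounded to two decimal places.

11.55%

P = C/r ⇒ r = C/P = €2.12/€18.36 = 0.115468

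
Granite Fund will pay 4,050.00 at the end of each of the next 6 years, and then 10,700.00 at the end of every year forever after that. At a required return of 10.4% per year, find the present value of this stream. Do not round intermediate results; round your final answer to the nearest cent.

PV of 6-year annuity: 4,050.00 × [1 − (1+0.104)^−6] / 0.104 = 17433.95034
Perpetuity value at year 6: 10,700.00 / 0.104 = 102884.61538
PV of perpetuity: 102884.61538 / (1+0.104)^6 = 56824.54906
Total PV = 17433.95034 + 56824.54906 = 74258.49940

74258.50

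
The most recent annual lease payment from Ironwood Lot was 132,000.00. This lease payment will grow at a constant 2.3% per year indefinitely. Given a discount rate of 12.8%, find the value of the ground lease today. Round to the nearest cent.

1286057.14

D₁ = D₀ × (1 + g) = 132,000.00 × 1.023 = 135,036.0000
Growing perpetuity: P = D₁ / (r − g) = 135,036.0000 / (0.128 − 0.023) = 1,286,057.14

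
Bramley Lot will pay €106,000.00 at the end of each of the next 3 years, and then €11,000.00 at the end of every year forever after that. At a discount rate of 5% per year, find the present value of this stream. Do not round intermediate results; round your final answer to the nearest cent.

€478708.56

PV of 3-year annuity: €106,000.00 × [1 − (1+0.05)^−3] / 0.05 = 288664.29111
Perpetuity value at year 3: €11,000.00 / 0.05 = 220000.00000
PV of perpetuity: 220000.00000 / (1+0.05)^3 = 190044.27168
Total PV = 288664.29111 + 190044.27168 = 478708.56279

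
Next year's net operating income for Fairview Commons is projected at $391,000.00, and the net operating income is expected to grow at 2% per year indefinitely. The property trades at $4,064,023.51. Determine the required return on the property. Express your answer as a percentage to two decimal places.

P = D₁/(r − g) ⇒ r = D₁/P + g = $391,000.0000/$4,064,023.51 + 0.02 = 0.096210 + 0.02 = 0.116210

11.62%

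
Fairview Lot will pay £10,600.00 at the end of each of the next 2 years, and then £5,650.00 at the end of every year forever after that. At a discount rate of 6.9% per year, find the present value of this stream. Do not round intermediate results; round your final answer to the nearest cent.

PV of 2-year annuity: £10,600.00 × [1 − (1+0.069)^−2] / 0.069 = 19191.58949
Perpetuity value at year 2: £5,650.00 / 0.069 = 81884.05797
PV of perpetuity: 81884.05797 / (1+0.069)^2 = 71654.57867
Total PV = 19191.58949 + 71654.57867 = 90846.16816

£90846.17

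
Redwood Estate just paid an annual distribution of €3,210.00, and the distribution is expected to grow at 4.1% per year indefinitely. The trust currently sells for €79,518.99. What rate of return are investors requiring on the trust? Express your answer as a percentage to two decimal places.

8.30%

D₁ = €3,210.00 × 1.041 = €3,341.6100
P = D₁/(r − g) ⇒ r = D₁/P + g = €3,341.6100/€79,518.99 + 0.041 = 0.042023 + 0.041 = 0.083023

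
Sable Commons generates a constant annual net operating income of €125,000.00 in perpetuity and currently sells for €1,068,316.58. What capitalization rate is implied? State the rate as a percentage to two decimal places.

11.70%

P = C/r ⇒ r = C/P = €125,000.00/€1,068,316.58 = 0.117007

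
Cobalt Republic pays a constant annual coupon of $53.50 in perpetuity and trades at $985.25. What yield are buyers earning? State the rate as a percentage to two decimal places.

5.43%

P = C/r ⇒ r = C/P = $53.50/$985.25 = 0.054301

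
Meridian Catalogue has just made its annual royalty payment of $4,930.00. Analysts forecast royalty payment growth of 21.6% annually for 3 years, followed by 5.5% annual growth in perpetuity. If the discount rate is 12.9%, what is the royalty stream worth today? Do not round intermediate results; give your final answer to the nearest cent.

$105007.38

D_1 = 5994.88000
D_2 = 7289.77408
D_3 = 8864.36528
Terminal value at year 3: TV = D_3×(1+g_2)/(r−g_2) = 9351.90537/0.074 = 126377.09962
P_0 = D_1/(1+r)^1 + D_2/(1+r)^2 + D_3/(1+r)^3 + TV/(1+r)^3
    = 5309.90257 + 5719.08018 + 6159.78875 + 87818.60989 = 105007.38139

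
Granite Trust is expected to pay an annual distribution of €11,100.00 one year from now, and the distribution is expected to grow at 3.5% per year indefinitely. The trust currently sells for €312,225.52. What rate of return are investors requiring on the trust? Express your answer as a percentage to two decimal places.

P = D₁/(r − g) ⇒ r = D₁/P + g = €11,100.0000/€312,225.52 + 0.035 = 0.035551 + 0.035 = 0.070551

7.06%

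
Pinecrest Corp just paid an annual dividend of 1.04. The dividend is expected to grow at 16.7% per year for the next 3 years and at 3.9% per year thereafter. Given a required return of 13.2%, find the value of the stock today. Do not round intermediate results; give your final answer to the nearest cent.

D_1 = 1.21368
D_2 = 1.41636
D_3 = 1.65290
Terminal value at year 3: TV = D_3×(1+g_2)/(r−g_2) = 1.71736/0.093 = 18.46624
P_0 = D_1/(1+r)^1 + D_2/(1+r)^2 + D_3/(1+r)^3 + TV/(1+r)^3
    = 1.07216 + 1.10531 + 1.13948 + 12.73032 = 16.04726

16.05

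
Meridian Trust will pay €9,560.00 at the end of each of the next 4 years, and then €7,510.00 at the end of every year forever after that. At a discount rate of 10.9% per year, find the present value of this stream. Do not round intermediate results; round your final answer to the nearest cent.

€75272.70

PV of 4-year annuity: €9,560.00 × [1 − (1+0.109)^−4] / 0.109 = 29722.81747
Perpetuity value at year 4: €7,510.00 / 0.109 = 68899.08257
PV of perpetuity: 68899.08257 / (1+0.109)^4 = 45549.88181
Total PV = 29722.81747 + 45549.88181 = 75272.69929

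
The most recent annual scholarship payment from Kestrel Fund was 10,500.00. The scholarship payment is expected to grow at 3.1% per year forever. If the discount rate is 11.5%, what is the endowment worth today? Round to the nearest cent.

D₁ = D₀ × (1 + g) = 10,500.00 × 1.031 = 10,825.5000
Growing perpetuity: P = D₁ / (r − g) = 10,825.5000 / (0.115 − 0.031) = 128,875.00

128875.00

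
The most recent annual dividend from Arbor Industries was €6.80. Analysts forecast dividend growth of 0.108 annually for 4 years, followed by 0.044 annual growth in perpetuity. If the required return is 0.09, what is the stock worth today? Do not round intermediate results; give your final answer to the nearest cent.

D_1 = 7.53440
D_2 = 8.34812
D_3 = 9.24971
D_4 = 10.24868
Terminal value at year 4: TV = D_4×(1+g_2)/(r−g_2) = 10.69962/0.046 = 232.60049
P_0 = D_1/(1+r)^1 + D_2/(1+r)^2 + D_3/(1+r)^3 + D_4/(1+r)^4 + TV/(1+r)^4
    = 6.91229 + 7.02644 + 7.14247 + 7.26042 + 164.78005 = 193.12168

€193.12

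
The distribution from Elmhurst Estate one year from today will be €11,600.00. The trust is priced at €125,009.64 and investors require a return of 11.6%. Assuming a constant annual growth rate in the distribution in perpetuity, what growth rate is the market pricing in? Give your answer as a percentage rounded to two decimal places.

P = D₁/(r−g) ⇒ g = r − D₁/P = 0.116 − €11,600.00/€125,009.64 = 0.023207

2.32%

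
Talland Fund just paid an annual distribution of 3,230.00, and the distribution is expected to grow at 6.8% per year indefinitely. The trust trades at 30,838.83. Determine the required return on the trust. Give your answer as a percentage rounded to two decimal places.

17.99%

D₁ = 3,230.00 × 1.068 = 3,449.6400
P = D₁/(r − g) ⇒ r = D₁/P + g = 3,449.6400/30,838.83 + 0.068 = 0.111860 + 0.068 = 0.179860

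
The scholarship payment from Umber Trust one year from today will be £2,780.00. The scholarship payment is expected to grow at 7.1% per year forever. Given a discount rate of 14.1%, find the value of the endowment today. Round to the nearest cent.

£39714.29

Growing perpetuity: P = D₁ / (r − g) = £2,780.0000 / (0.141 − 0.071) = £39,714.29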